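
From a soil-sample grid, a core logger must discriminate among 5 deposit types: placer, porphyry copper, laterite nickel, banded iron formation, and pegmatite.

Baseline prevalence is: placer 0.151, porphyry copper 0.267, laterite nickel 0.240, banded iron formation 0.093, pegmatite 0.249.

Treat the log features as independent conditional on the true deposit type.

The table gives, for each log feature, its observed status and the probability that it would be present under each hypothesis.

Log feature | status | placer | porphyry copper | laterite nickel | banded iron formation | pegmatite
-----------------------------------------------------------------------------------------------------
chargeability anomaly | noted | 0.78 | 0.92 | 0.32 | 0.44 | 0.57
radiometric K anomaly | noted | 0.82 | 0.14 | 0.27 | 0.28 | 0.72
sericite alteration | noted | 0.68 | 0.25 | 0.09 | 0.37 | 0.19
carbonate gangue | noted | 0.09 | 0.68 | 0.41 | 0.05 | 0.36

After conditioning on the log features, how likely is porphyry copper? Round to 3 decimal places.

0.296

Multiply each prior by the joint likelihood of the log feature pattern:
  placer: 0.151 × 0.78 × 0.82 × 0.68 × 0.09 = 0.0059107
  porphyry copper: 0.267 × 0.92 × 0.14 × 0.25 × 0.68 = 0.0058462
  laterite nickel: 0.240 × 0.32 × 0.27 × 0.09 × 0.41 = 0.00076516
  banded iron formation: 0.093 × 0.44 × 0.28 × 0.37 × 0.05 = 0.00021197
  pegmatite: 0.249 × 0.57 × 0.72 × 0.19 × 0.36 = 0.0069898
The unnormalized weights sum to 0.019724.
P(porphyry copper | evidence) = 0.0058462 / 0.019724 ≈ 0.296.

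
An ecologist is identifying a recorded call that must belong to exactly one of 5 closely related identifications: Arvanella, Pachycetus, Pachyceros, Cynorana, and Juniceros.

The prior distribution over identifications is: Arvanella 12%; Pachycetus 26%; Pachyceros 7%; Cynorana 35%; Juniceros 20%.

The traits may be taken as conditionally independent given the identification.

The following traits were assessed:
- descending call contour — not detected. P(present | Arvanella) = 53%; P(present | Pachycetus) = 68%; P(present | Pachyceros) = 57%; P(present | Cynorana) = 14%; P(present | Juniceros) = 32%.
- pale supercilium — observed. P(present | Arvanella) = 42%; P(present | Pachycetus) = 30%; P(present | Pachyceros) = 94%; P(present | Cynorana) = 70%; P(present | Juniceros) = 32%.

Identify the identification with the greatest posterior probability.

Cynorana

For each hypothesis, the unnormalized posterior weight is prior × product of the trait likelihoods (using 1 − P(present | H) for each absent trait):
  Arvanella: 0.12 × (1 − 0.53) × 0.42 = 0.023688
  Pachycetus: 0.26 × (1 − 0.68) × 0.30 = 0.02496
  Pachyceros: 0.07 × (1 − 0.57) × 0.94 = 0.028294
  Cynorana: 0.35 × (1 − 0.14) × 0.70 = 0.2107
  Juniceros: 0.20 × (1 − 0.32) × 0.32 = 0.04352
The unnormalized weights sum to 0.33116.
P(Arvanella | evidence) ≈ 0.023688 / 0.33116 ≈ 0.072
P(Pachycetus | evidence) ≈ 0.02496 / 0.33116 ≈ 0.075
P(Pachyceros | evidence) ≈ 0.028294 / 0.33116 ≈ 0.085
P(Cynorana | evidence) ≈ 0.2107 / 0.33116 ≈ 0.636
P(Juniceros | evidence) ≈ 0.04352 / 0.33116 ≈ 0.131
The largest is 0.636, so Cynorana is most probable.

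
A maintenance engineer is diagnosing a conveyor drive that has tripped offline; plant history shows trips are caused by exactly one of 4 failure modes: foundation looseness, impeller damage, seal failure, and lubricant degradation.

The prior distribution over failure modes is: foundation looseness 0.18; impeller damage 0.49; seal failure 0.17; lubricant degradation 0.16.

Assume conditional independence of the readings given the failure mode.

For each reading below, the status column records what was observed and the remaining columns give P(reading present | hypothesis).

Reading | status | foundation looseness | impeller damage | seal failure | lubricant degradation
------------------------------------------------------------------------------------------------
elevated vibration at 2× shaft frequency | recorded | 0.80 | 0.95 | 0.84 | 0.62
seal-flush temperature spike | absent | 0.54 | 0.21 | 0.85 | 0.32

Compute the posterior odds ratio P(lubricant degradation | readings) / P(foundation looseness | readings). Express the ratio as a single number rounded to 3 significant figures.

Unnormalized posterior weight (prior times the reading likelihoods) for each of the two hypotheses (using 1 − P(present | H) for each absent reading):
  lubricant degradation: 0.16 × 0.62 × (1 − 0.32) = 0.067456
  foundation looseness: 0.18 × 0.80 × (1 − 0.54) = 0.06624
Odds(lubricant degradation : foundation looseness) = 0.067456 / 0.06624 ≈ 1.02.

1.02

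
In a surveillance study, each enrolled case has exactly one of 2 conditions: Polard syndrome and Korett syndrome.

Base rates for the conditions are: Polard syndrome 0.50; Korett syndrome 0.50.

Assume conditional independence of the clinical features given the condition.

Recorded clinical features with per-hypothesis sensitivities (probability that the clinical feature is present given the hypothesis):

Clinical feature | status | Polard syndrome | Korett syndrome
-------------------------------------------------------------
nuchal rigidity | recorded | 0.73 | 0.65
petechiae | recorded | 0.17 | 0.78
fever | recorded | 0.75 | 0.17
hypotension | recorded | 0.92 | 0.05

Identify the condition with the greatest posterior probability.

Polard syndrome

By Bayes' rule with conditional independence, the unnormalized weight for each hypothesis is prior × ∏ likelihoods:
  Polard syndrome: 0.50 × 0.73 × 0.17 × 0.75 × 0.92 = 0.042815
  Korett syndrome: 0.50 × 0.65 × 0.78 × 0.17 × 0.05 = 0.0021547
The unnormalized weights sum to 0.044969.
P(Polard syndrome | evidence) ≈ 0.042815 / 0.044969 ≈ 0.952
P(Korett syndrome | evidence) ≈ 0.0021547 / 0.044969 ≈ 0.048
The largest is 0.952, so Polard syndrome is most probable.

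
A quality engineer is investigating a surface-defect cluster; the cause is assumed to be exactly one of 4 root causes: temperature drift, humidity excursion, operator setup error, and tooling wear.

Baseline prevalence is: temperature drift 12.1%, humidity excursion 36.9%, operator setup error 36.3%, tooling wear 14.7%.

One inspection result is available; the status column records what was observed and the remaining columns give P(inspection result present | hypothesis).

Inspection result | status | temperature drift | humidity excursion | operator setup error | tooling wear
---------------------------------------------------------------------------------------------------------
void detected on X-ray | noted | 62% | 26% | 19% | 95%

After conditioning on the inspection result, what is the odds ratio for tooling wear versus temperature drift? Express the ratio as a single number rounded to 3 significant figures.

1.86

Posterior odds equal prior odds times the likelihood ratio; only the two competing hypotheses matter.
  tooling wear: 0.147 × 0.95 = 0.13965
  temperature drift: 0.121 × 0.62 = 0.07502
Odds(tooling wear : temperature drift) = 0.13965 / 0.07502 ≈ 1.86.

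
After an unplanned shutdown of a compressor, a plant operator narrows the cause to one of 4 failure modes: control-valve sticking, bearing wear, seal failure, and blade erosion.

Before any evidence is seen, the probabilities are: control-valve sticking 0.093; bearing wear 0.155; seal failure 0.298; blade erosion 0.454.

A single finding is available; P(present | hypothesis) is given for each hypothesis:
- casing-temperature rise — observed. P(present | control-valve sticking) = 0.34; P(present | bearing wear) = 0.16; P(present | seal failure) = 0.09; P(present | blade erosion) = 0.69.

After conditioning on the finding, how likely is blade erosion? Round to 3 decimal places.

For each hypothesis, the unnormalized posterior weight is prior × likelihood:
  control-valve sticking: 0.093 × 0.34 = 0.03162
  bearing wear: 0.155 × 0.16 = 0.0248
  seal failure: 0.298 × 0.09 = 0.02682
  blade erosion: 0.454 × 0.69 = 0.31326
Normalizing constant Z = 0.03162 + 0.0248 + 0.02682 + 0.31326 = 0.3965.
P(blade erosion | evidence) = 0.31326 / 0.3965 ≈ 0.790.

0.790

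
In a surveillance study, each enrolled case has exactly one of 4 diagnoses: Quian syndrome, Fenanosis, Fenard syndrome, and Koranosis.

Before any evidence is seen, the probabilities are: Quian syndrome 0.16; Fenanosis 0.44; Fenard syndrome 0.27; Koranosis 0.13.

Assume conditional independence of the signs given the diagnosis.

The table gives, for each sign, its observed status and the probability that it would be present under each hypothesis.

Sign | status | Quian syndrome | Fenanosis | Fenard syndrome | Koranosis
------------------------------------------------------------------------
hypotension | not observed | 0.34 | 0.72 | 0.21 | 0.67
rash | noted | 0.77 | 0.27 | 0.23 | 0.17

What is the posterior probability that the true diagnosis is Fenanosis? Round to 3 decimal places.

0.195

For each hypothesis, the unnormalized posterior weight is prior × product of the sign likelihoods (using 1 − P(present | H) for each absent sign):
  Quian syndrome: 0.16 × (1 − 0.34) × 0.77 = 0.081312
  Fenanosis: 0.44 × (1 − 0.72) × 0.27 = 0.033264
  Fenard syndrome: 0.27 × (1 − 0.21) × 0.23 = 0.049059
  Koranosis: 0.13 × (1 − 0.67) × 0.17 = 0.007293
Normalizing constant Z = 0.081312 + 0.033264 + 0.049059 + 0.007293 = 0.17093.
P(Fenanosis | evidence) = 0.033264 / 0.17093 ≈ 0.195.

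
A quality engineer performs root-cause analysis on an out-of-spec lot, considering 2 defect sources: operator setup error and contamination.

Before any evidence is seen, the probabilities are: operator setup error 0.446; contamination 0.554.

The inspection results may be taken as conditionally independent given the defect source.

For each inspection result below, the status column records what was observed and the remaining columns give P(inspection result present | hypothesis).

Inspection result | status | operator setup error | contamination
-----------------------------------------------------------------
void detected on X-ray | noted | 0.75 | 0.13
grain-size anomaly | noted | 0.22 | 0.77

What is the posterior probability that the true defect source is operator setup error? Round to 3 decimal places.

0.570

Multiply each prior by the joint likelihood of the inspection result pattern:
  operator setup error: 0.446 × 0.75 × 0.22 = 0.07359
  contamination: 0.554 × 0.13 × 0.77 = 0.055455
Normalizing constant Z = 0.07359 + 0.055455 = 0.12905.
P(operator setup error | evidence) = 0.07359 / 0.12905 ≈ 0.570.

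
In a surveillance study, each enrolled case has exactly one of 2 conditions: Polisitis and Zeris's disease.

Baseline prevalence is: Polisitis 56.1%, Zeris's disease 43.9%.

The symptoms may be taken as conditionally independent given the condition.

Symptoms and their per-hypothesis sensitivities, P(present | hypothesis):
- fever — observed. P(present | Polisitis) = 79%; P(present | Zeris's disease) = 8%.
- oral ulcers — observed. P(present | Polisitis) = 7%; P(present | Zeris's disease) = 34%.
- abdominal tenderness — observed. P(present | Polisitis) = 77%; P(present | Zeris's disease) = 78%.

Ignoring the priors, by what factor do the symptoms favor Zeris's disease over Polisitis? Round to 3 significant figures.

0.498

The Bayes factor is the ratio of the joint likelihoods of the symptom pattern under the two hypotheses.
  Zeris's disease: 0.08 × 0.34 × 0.78 = 0.021216
  Polisitis: 0.79 × 0.07 × 0.77 = 0.042581
Bayes factor = 0.021216 / 0.042581 ≈ 0.498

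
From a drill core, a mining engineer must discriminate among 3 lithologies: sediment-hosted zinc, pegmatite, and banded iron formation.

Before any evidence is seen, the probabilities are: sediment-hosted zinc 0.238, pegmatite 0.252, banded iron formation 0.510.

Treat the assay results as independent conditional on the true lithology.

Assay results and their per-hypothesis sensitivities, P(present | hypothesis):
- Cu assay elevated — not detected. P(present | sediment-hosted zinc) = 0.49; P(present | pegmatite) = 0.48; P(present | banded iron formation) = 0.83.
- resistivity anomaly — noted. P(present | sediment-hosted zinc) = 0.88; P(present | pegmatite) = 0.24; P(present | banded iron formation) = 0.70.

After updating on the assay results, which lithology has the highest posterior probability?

Multiply each prior by the joint likelihood of the assay result pattern (using 1 − P(present | H) for each absent assay result):
  sediment-hosted zinc: 0.238 × (1 − 0.49) × 0.88 = 0.10681
  pegmatite: 0.252 × (1 − 0.48) × 0.24 = 0.03145
  banded iron formation: 0.510 × (1 − 0.83) × 0.70 = 0.06069
The unnormalized weights sum to 0.19895.
P(sediment-hosted zinc | evidence) ≈ 0.10681 / 0.19895 ≈ 0.537
P(pegmatite | evidence) ≈ 0.03145 / 0.19895 ≈ 0.158
P(banded iron formation | evidence) ≈ 0.06069 / 0.19895 ≈ 0.305
The largest is 0.537, so sediment-hosted zinc is most probable.

sediment-hosted zinc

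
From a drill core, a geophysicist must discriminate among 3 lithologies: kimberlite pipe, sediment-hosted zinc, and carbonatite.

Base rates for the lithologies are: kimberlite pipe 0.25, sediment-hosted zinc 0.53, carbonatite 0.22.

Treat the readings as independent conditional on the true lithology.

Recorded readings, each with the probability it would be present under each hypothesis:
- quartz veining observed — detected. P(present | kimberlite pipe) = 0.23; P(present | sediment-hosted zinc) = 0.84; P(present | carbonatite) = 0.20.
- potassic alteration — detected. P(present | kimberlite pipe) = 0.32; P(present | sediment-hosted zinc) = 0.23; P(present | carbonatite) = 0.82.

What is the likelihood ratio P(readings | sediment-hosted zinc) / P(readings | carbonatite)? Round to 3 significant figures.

The Bayes factor is the ratio of the joint likelihoods of the reading pattern under the two hypotheses.
  sediment-hosted zinc: 0.84 × 0.23 = 0.1932
  carbonatite: 0.20 × 0.82 = 0.164
Bayes factor = 0.1932 / 0.164 ≈ 1.18

1.18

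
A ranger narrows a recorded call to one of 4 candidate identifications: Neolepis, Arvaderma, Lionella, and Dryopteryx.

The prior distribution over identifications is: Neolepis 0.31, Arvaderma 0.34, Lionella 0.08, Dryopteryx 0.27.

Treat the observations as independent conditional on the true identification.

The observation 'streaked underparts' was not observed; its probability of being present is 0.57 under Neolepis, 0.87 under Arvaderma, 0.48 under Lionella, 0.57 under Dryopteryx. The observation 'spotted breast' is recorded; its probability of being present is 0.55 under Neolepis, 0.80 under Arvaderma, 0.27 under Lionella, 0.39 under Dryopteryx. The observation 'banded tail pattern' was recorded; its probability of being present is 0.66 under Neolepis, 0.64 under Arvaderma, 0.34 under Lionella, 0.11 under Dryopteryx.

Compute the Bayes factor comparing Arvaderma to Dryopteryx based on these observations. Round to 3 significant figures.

The Bayes factor is the ratio of the joint likelihoods of the evidence pattern under the two hypotheses (using 1 − P(present | H) for each absent observation).
  Arvaderma: (1 − 0.87) × 0.80 × 0.64 = 0.06656
  Dryopteryx: (1 − 0.57) × 0.39 × 0.11 = 0.018447
Bayes factor = 0.06656 / 0.018447 ≈ 3.61

3.61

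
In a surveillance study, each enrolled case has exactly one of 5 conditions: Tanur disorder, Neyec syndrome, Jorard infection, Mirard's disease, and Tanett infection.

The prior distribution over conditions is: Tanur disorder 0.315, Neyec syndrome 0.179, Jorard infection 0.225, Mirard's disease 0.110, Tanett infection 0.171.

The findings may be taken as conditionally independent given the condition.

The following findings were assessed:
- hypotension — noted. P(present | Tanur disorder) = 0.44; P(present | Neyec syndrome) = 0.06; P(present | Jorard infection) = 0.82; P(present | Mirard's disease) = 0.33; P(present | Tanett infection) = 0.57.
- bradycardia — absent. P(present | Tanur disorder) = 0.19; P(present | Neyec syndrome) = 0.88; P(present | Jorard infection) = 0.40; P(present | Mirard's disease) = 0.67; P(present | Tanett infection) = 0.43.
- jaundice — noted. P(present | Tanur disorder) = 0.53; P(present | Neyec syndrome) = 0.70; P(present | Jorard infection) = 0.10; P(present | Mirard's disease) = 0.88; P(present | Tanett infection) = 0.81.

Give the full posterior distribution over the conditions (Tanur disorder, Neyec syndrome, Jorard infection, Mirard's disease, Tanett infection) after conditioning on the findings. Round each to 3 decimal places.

0.468, 0.007, 0.087, 0.083, 0.354

Multiply each prior by the joint likelihood of the evidence pattern (using 1 − P(present | H) for each absent finding):
  Tanur disorder: 0.315 × 0.44 × (1 − 0.19) × 0.53 = 0.059501
  Neyec syndrome: 0.179 × 0.06 × (1 − 0.88) × 0.70 = 0.00090216
  Jorard infection: 0.225 × 0.82 × (1 − 0.40) × 0.10 = 0.01107
  Mirard's disease: 0.110 × 0.33 × (1 − 0.67) × 0.88 = 0.010542
  Tanett infection: 0.171 × 0.57 × (1 − 0.43) × 0.81 = 0.045002
The unnormalized weights sum to 0.12702.
P(Tanur disorder | evidence) = 0.059501 / 0.12702 ≈ 0.468
P(Neyec syndrome | evidence) = 0.00090216 / 0.12702 ≈ 0.007
P(Jorard infection | evidence) = 0.01107 / 0.12702 ≈ 0.087
P(Mirard's disease | evidence) = 0.010542 / 0.12702 ≈ 0.083
P(Tanett infection | evidence) = 0.045002 / 0.12702 ≈ 0.354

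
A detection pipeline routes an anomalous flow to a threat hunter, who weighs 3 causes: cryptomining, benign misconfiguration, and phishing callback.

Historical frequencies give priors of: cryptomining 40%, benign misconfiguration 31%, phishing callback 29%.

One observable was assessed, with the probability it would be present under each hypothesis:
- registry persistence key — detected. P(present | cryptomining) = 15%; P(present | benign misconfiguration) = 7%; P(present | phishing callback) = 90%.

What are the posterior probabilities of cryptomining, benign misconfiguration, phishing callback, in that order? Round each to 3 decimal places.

Multiply each prior by the likelihood of the observable:
  cryptomining: 0.40 × 0.15 = 0.06
  benign misconfiguration: 0.31 × 0.07 = 0.0217
  phishing callback: 0.29 × 0.90 = 0.261
Normalizing constant Z = 0.06 + 0.0217 + 0.261 = 0.3427.
P(cryptomining | evidence) = 0.06 / 0.3427 ≈ 0.175
P(benign misconfiguration | evidence) = 0.0217 / 0.3427 ≈ 0.063
P(phishing callback | evidence) = 0.261 / 0.3427 ≈ 0.762

0.175, 0.063, 0.762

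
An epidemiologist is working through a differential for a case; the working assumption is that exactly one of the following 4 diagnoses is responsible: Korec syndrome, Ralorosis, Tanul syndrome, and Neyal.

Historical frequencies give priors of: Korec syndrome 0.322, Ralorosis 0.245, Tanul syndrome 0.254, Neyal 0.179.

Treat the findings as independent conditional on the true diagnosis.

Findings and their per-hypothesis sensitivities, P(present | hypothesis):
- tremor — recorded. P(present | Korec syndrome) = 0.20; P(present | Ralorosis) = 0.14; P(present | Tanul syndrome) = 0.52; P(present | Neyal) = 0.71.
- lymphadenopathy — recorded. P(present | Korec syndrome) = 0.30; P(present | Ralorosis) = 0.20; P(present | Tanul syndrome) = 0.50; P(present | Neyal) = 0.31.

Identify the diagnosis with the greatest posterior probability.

Tanul syndrome

Multiply each prior by the joint likelihood of the evidence pattern:
  Korec syndrome: 0.322 × 0.20 × 0.30 = 0.01932
  Ralorosis: 0.245 × 0.14 × 0.20 = 0.00686
  Tanul syndrome: 0.254 × 0.52 × 0.50 = 0.06604
  Neyal: 0.179 × 0.71 × 0.31 = 0.039398
The unnormalized weights sum to 0.13162.
P(Korec syndrome | evidence) ≈ 0.01932 / 0.13162 ≈ 0.147
P(Ralorosis | evidence) ≈ 0.00686 / 0.13162 ≈ 0.052
P(Tanul syndrome | evidence) ≈ 0.06604 / 0.13162 ≈ 0.502
P(Neyal | evidence) ≈ 0.039398 / 0.13162 ≈ 0.299
The largest is 0.502, so Tanul syndrome is most probable.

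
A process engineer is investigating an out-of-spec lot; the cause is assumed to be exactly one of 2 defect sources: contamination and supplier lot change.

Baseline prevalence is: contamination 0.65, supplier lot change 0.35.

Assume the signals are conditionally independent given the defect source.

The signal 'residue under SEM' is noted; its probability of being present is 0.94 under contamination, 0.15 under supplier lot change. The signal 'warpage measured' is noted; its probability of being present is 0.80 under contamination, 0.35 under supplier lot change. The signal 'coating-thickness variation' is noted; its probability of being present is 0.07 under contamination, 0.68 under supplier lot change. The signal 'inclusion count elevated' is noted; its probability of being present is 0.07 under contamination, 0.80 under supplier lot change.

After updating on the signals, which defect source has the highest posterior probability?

Multiply each prior by the joint likelihood of the signal pattern:
  contamination: 0.65 × 0.94 × 0.80 × 0.07 × 0.07 = 0.0023951
  supplier lot change: 0.35 × 0.15 × 0.35 × 0.68 × 0.80 = 0.009996
The unnormalized weights sum to 0.012391.
P(contamination | evidence) ≈ 0.0023951 / 0.012391 ≈ 0.193
P(supplier lot change | evidence) ≈ 0.009996 / 0.012391 ≈ 0.807
The largest is 0.807, so supplier lot change is most probable.

supplier lot change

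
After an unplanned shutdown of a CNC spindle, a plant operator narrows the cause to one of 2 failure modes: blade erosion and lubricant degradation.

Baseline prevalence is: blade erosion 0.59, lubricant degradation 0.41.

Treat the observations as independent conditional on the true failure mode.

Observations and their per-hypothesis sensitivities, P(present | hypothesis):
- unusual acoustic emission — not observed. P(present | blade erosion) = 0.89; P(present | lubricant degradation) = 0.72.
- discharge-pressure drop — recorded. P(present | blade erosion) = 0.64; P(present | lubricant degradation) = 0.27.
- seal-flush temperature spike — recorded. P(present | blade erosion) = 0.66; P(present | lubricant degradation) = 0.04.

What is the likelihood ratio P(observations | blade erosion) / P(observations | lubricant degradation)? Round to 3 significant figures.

Joint likelihood of the evidence pattern under each hypothesis (using 1 − P(present | H) for each absent observation):
  blade erosion: (1 − 0.89) × 0.64 × 0.66 = 0.046464
  lubricant degradation: (1 − 0.72) × 0.27 × 0.04 = 0.003024
Bayes factor = 0.046464 / 0.003024 ≈ 15.4

15.4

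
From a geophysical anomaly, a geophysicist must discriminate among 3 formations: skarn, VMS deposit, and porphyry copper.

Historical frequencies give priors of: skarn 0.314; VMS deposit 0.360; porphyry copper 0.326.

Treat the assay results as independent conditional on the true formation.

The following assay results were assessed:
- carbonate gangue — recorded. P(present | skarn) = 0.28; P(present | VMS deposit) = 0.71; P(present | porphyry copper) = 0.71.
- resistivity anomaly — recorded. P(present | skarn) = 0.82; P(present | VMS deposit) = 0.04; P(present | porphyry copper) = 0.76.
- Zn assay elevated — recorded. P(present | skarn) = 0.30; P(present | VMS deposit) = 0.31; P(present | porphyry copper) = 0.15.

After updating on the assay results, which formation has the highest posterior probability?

By Bayes' rule with conditional independence, the unnormalized weight for each hypothesis is prior × ∏ likelihoods:
  skarn: 0.314 × 0.28 × 0.82 × 0.30 = 0.021628
  VMS deposit: 0.360 × 0.71 × 0.04 × 0.31 = 0.0031694
  porphyry copper: 0.326 × 0.71 × 0.76 × 0.15 = 0.026386
Normalizing constant Z = 0.021628 + 0.0031694 + 0.026386 = 0.051184.
P(skarn | evidence) ≈ 0.021628 / 0.051184 ≈ 0.423
P(VMS deposit | evidence) ≈ 0.0031694 / 0.051184 ≈ 0.062
P(porphyry copper | evidence) ≈ 0.026386 / 0.051184 ≈ 0.516
The largest is 0.516, so porphyry copper is most probable.

porphyry copper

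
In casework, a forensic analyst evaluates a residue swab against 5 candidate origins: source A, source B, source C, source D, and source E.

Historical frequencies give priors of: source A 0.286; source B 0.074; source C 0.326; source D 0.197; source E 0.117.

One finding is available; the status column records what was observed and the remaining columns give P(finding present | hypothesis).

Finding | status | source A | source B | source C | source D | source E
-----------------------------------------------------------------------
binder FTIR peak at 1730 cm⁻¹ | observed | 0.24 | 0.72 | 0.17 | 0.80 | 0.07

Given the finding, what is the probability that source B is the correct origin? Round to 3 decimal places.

By Bayes' rule, the unnormalized weight for each hypothesis is prior × likelihood:
  source A: 0.286 × 0.24 = 0.06864
  source B: 0.074 × 0.72 = 0.05328
  source C: 0.326 × 0.17 = 0.05542
  source D: 0.197 × 0.80 = 0.1576
  source E: 0.117 × 0.07 = 0.00819
Normalizing constant Z = 0.06864 + 0.05328 + 0.05542 + 0.1576 + 0.00819 = 0.34313.
P(source B | evidence) = 0.05328 / 0.34313 ≈ 0.155.

0.155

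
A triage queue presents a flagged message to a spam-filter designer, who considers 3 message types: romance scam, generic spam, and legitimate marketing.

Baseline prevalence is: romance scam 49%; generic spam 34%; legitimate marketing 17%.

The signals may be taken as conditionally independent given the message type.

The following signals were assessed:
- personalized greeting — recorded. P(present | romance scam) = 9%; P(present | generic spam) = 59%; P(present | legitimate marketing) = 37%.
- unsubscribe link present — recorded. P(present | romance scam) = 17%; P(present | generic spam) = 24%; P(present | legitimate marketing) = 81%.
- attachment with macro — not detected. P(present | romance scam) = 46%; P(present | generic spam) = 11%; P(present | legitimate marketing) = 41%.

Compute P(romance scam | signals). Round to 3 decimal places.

For each hypothesis, the unnormalized posterior weight is prior × product of the signal likelihoods (using 1 − P(present | H) for each absent signal):
  romance scam: 0.49 × 0.09 × 0.17 × (1 − 0.46) = 0.0040484
  generic spam: 0.34 × 0.59 × 0.24 × (1 − 0.11) = 0.042848
  legitimate marketing: 0.17 × 0.37 × 0.81 × (1 − 0.41) = 0.03006
Normalizing constant Z = 0.0040484 + 0.042848 + 0.03006 = 0.076956.
P(romance scam | evidence) = 0.0040484 / 0.076956 ≈ 0.053.

0.053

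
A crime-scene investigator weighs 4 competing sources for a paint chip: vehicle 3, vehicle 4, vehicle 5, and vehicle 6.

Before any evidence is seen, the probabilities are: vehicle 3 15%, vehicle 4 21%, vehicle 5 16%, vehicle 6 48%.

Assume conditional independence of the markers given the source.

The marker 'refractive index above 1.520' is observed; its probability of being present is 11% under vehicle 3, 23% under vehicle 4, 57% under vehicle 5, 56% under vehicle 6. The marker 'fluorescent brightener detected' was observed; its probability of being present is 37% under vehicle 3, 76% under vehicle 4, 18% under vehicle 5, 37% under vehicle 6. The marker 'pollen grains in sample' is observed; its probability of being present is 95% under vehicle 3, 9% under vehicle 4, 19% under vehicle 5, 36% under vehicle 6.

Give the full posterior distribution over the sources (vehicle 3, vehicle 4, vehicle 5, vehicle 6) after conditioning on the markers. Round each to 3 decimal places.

0.121, 0.069, 0.065, 0.746

By Bayes' rule with conditional independence, the unnormalized weight for each hypothesis is prior × ∏ likelihoods:
  vehicle 3: 0.15 × 0.11 × 0.37 × 0.95 = 0.0057998
  vehicle 4: 0.21 × 0.23 × 0.76 × 0.09 = 0.0033037
  vehicle 5: 0.16 × 0.57 × 0.18 × 0.19 = 0.003119
  vehicle 6: 0.48 × 0.56 × 0.37 × 0.36 = 0.035804
The unnormalized weights sum to 0.048027.
P(vehicle 3 | evidence) = 0.0057998 / 0.048027 ≈ 0.121
P(vehicle 4 | evidence) = 0.0033037 / 0.048027 ≈ 0.069
P(vehicle 5 | evidence) = 0.003119 / 0.048027 ≈ 0.065
P(vehicle 6 | evidence) = 0.035804 / 0.048027 ≈ 0.746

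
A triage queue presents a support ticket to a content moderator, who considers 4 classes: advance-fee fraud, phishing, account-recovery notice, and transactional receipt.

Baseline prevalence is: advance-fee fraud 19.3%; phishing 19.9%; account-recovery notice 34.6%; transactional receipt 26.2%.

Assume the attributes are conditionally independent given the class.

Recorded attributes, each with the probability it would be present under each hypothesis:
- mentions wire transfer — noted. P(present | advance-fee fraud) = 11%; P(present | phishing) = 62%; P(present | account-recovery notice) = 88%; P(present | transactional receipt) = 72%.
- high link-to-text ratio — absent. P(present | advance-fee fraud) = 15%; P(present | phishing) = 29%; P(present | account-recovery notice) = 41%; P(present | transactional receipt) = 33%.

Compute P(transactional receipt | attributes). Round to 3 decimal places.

Multiply each prior by the joint likelihood of the attribute pattern (using 1 − P(present | H) for each absent attribute):
  advance-fee fraud: 0.193 × 0.11 × (1 − 0.15) = 0.018046
  phishing: 0.199 × 0.62 × (1 − 0.29) = 0.0876
  account-recovery notice: 0.346 × 0.88 × (1 − 0.41) = 0.17964
  transactional receipt: 0.262 × 0.72 × (1 − 0.33) = 0.12639
The unnormalized weights sum to 0.41168.
P(transactional receipt | evidence) = 0.12639 / 0.41168 ≈ 0.307.

0.307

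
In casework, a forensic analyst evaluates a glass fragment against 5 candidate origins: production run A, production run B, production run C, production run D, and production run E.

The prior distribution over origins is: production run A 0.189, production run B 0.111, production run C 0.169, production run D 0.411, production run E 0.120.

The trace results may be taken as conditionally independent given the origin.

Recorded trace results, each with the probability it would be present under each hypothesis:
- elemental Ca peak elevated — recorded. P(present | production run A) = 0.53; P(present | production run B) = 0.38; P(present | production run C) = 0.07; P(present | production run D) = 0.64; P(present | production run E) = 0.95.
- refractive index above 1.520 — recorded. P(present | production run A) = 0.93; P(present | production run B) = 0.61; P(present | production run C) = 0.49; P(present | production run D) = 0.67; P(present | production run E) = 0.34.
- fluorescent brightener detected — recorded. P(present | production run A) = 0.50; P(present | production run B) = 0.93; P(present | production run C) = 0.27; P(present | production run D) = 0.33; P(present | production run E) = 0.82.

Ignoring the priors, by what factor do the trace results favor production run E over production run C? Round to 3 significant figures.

Take the product of per-trace result likelihoods under each hypothesis, then divide.
  production run E: 0.95 × 0.34 × 0.82 = 0.26486
  production run C: 0.07 × 0.49 × 0.27 = 0.009261
Bayes factor = 0.26486 / 0.009261 ≈ 28.6

28.6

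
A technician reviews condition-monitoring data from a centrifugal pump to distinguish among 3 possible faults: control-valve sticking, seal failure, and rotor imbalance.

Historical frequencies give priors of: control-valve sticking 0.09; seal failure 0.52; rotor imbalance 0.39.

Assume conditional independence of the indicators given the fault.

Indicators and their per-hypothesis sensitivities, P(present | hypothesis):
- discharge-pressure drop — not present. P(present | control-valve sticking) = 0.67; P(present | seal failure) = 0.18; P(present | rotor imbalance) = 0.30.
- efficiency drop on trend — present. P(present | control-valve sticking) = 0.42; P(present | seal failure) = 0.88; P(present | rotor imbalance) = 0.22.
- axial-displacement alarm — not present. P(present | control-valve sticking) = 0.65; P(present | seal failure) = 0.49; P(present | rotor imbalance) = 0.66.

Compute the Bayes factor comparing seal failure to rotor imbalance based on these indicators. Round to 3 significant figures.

7.03

Joint likelihood of the indicator pattern under each hypothesis (using 1 − P(present | H) for each absent indicator):
  seal failure: (1 − 0.18) × 0.88 × (1 − 0.49) = 0.36802
  rotor imbalance: (1 − 0.30) × 0.22 × (1 − 0.66) = 0.05236
Bayes factor = 0.36802 / 0.05236 ≈ 7.03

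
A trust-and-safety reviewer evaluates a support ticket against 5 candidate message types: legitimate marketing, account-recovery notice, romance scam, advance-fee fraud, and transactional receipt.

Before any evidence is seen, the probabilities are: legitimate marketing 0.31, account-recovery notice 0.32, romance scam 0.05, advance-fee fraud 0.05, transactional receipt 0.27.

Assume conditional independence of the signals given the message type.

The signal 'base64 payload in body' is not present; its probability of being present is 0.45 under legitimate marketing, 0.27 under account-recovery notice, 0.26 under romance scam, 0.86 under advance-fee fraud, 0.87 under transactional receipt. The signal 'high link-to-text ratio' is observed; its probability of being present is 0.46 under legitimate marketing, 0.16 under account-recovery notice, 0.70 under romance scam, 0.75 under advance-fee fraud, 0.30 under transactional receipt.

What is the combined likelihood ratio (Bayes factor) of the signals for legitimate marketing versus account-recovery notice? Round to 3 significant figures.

Joint likelihood of the signal pattern under each hypothesis (using 1 − P(present | H) for each absent signal):
  legitimate marketing: (1 − 0.45) × 0.46 = 0.253
  account-recovery notice: (1 − 0.27) × 0.16 = 0.1168
Bayes factor = 0.253 / 0.1168 ≈ 2.17

2.17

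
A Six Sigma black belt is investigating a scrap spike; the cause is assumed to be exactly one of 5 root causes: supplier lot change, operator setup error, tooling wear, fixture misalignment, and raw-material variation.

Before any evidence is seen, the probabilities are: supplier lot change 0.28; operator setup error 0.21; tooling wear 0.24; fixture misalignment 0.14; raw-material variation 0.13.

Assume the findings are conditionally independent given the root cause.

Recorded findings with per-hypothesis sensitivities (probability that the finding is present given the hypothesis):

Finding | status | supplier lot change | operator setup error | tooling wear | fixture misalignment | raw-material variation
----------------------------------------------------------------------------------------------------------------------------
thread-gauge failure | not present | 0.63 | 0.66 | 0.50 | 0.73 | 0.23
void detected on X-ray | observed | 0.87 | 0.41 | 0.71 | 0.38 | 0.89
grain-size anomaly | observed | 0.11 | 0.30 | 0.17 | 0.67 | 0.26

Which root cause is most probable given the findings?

raw-material variation

For each hypothesis, the unnormalized posterior weight is prior × product of the finding likelihoods (using 1 − P(present | H) for each absent finding):
  supplier lot change: 0.28 × (1 − 0.63) × 0.87 × 0.11 = 0.0099145
  operator setup error: 0.21 × (1 − 0.66) × 0.41 × 0.30 = 0.0087822
  tooling wear: 0.24 × (1 − 0.50) × 0.71 × 0.17 = 0.014484
  fixture misalignment: 0.14 × (1 − 0.73) × 0.38 × 0.67 = 0.0096239
  raw-material variation: 0.13 × (1 − 0.23) × 0.89 × 0.26 = 0.023163
The unnormalized weights sum to 0.065968.
P(supplier lot change | evidence) ≈ 0.0099145 / 0.065968 ≈ 0.150
P(operator setup error | evidence) ≈ 0.0087822 / 0.065968 ≈ 0.133
P(tooling wear | evidence) ≈ 0.014484 / 0.065968 ≈ 0.220
P(fixture misalignment | evidence) ≈ 0.0096239 / 0.065968 ≈ 0.146
P(raw-material variation | evidence) ≈ 0.023163 / 0.065968 ≈ 0.351
The largest is 0.351, so raw-material variation is most probable.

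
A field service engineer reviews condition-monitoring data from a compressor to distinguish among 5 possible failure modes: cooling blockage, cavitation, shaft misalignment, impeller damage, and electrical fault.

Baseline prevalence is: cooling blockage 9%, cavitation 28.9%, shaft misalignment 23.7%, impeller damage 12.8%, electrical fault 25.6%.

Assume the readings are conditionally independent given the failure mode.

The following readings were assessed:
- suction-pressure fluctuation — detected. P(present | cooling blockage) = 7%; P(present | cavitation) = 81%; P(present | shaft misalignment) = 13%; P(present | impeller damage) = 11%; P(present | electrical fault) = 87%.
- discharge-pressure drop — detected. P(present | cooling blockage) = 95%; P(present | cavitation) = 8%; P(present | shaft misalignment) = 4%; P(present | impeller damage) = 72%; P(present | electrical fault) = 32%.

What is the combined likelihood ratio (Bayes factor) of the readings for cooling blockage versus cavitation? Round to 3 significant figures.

The Bayes factor is the ratio of the joint likelihoods of the reading pattern under the two hypotheses.
  cooling blockage: 0.07 × 0.95 = 0.0665
  cavitation: 0.81 × 0.08 = 0.0648
Bayes factor = 0.0665 / 0.0648 ≈ 1.03

1.03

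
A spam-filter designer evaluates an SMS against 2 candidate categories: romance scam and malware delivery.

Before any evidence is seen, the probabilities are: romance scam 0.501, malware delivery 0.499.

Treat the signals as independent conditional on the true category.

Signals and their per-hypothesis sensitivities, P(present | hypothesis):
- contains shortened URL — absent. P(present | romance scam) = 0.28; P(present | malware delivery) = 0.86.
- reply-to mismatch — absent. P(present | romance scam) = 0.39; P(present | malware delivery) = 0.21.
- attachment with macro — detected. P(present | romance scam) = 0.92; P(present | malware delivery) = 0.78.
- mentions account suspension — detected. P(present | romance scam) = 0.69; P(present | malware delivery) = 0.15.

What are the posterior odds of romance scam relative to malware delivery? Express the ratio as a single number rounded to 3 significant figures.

The normalizing constant cancels in an odds ratio, so compute prior × likelihood for the two hypotheses only (using 1 − P(present | H) for each absent signal):
  romance scam: 0.501 × (1 − 0.28) × (1 − 0.39) × 0.92 × 0.69 = 0.13968
  malware delivery: 0.499 × (1 − 0.86) × (1 − 0.21) × 0.78 × 0.15 = 0.0064572
Posterior odds = 0.13968 / 0.0064572 ≈ 21.6.

21.6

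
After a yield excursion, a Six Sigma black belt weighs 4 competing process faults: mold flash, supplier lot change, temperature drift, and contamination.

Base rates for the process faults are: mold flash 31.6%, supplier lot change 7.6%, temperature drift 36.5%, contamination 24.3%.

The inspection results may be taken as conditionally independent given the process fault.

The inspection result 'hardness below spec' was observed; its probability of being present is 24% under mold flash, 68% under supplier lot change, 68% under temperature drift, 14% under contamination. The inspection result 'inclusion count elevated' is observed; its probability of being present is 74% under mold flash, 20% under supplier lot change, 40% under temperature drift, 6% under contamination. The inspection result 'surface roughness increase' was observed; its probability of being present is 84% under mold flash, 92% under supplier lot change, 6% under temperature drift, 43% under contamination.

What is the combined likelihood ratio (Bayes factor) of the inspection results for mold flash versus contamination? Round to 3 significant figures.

41.3

Joint likelihood of the inspection result pattern under each hypothesis:
  mold flash: 0.24 × 0.74 × 0.84 = 0.14918
  contamination: 0.14 × 0.06 × 0.43 = 0.003612
Bayes factor = 0.14918 / 0.003612 ≈ 41.3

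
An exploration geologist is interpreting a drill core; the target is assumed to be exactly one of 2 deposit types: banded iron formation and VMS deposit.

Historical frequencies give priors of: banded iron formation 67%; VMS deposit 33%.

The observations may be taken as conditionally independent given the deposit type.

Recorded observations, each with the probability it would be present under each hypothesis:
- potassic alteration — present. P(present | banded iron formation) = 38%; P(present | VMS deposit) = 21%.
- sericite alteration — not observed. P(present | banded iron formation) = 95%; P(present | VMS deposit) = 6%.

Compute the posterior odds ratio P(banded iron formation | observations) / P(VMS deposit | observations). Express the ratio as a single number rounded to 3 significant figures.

Unnormalized posterior weight (prior times the observation likelihoods) for each of the two hypotheses (using 1 − P(present | H) for each absent observation):
  banded iron formation: 0.67 × 0.38 × (1 − 0.95) = 0.01273
  VMS deposit: 0.33 × 0.21 × (1 − 0.06) = 0.065142
Odds(banded iron formation : VMS deposit) = 0.01273 / 0.065142 ≈ 0.195.

0.195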